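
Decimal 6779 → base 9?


Divide by 9 repeatedly:
6779 ÷ 9 = 753 remainder 2
753 ÷ 9 = 83 remainder 6
83 ÷ 9 = 9 remainder 2
9 ÷ 9 = 1 remainder 0
1 ÷ 9 = 0 remainder 1
Reading remainders bottom-up:
= 10262


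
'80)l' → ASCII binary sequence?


String: '80)l'  (4 characters)
Per-character ASCII lookup:
  '8': digits start at 48: '8' = 48 + 8 = 56 → 111000
  '0': digits start at 48: '0' = 48 + 0 = 48 → 110000
  ')': special character: ')' = 41 → 101001
  'l': lowercase starts at 97: 'l' = 97 + 11 = 108 → 1101100
= 111000 110000 101001 1101100


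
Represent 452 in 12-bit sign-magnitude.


Sign bit: 0 (positive)
Magnitude: 452 = 00111000100
= 000111000100


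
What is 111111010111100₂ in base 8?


Group into 3-bit groups: 111111010111100
  111 = 7
  111 = 7
  010 = 2
  111 = 7
  100 = 4
= 0o77274


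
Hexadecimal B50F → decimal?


Positional values:
Position 0: F × 16^0 = 15 × 1 = 15
Position 1: 0 × 16^1 = 0 × 16 = 0
Position 2: 5 × 16^2 = 5 × 256 = 1280
Position 3: B × 16^3 = 11 × 4096 = 45056
Sum = 15 + 0 + 1280 + 45056
= 46351


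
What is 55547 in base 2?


Divide by 2 repeatedly:
55547 ÷ 2 = 27773 remainder 1
27773 ÷ 2 = 13886 remainder 1
13886 ÷ 2 = 6943 remainder 0
6943 ÷ 2 = 3471 remainder 1
3471 ÷ 2 = 1735 remainder 1
1735 ÷ 2 = 867 remainder 1
867 ÷ 2 = 433 remainder 1
433 ÷ 2 = 216 remainder 1
216 ÷ 2 = 108 remainder 0
108 ÷ 2 = 54 remainder 0
54 ÷ 2 = 27 remainder 0
27 ÷ 2 = 13 remainder 1
13 ÷ 2 = 6 remainder 1
6 ÷ 2 = 3 remainder 0
3 ÷ 2 = 1 remainder 1
1 ÷ 2 = 0 remainder 1
Reading remainders bottom-up:
= 1101100011111011


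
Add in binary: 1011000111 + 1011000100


Align and add column by column (LSB to MSB, carry propagating):
  01011000111
+ 01011000100
  -----------
  col 0: 1 + 0 + 0 (carry in) = 1 → bit 1, carry out 0
  col 1: 1 + 0 + 0 (carry in) = 1 → bit 1, carry out 0
  col 2: 1 + 1 + 0 (carry in) = 2 → bit 0, carry out 1
  col 3: 0 + 0 + 1 (carry in) = 1 → bit 1, carry out 0
  col 4: 0 + 0 + 0 (carry in) = 0 → bit 0, carry out 0
  col 5: 0 + 0 + 0 (carry in) = 0 → bit 0, carry out 0
  col 6: 1 + 1 + 0 (carry in) = 2 → bit 0, carry out 1
  col 7: 1 + 1 + 1 (carry in) = 3 → bit 1, carry out 1
  col 8: 0 + 0 + 1 (carry in) = 1 → bit 1, carry out 0
  col 9: 1 + 1 + 0 (carry in) = 2 → bit 0, carry out 1
  col 10: 0 + 0 + 1 (carry in) = 1 → bit 1, carry out 0
Reading bits MSB→LSB: 10110001011
Strip leading zeros: 10110001011
= 10110001011


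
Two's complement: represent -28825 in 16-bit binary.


Original: 0111000010011001
Step 1 - Invert all bits: 1000111101100110
Step 2 - Add 1: 1000111101100110 + 1
= 1000111101100111 (represents -28825)


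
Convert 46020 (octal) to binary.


Each octal digit → 3 binary bits:
  4 = 100
  6 = 110
  0 = 000
  2 = 010
  0 = 000
Concatenate: 100 110 000 010 000
= 100110000010000


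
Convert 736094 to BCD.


Each digit → 4-bit binary:
  7 → 0111
  3 → 0011
  6 → 0110
  0 → 0000
  9 → 1001
  4 → 0100
= 0111 0011 0110 0000 1001 0100


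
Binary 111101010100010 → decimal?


Positional values:
Bit 1: 1 × 2^1 = 2
Bit 5: 1 × 2^5 = 32
Bit 7: 1 × 2^7 = 128
Bit 9: 1 × 2^9 = 512
Bit 11: 1 × 2^11 = 2048
Bit 12: 1 × 2^12 = 4096
Bit 13: 1 × 2^13 = 8192
Bit 14: 1 × 2^14 = 16384
Sum = 2 + 32 + 128 + 512 + 2048 + 4096 + 8192 + 16384
= 31394


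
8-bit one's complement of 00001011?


Original: 00001011
Invert all bits:
  bit 0: 0 → 1
  bit 1: 0 → 1
  bit 2: 0 → 1
  bit 3: 0 → 1
  bit 4: 1 → 0
  bit 5: 0 → 1
  bit 6: 1 → 0
  bit 7: 1 → 0
= 11110100


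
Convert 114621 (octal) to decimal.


Positional values:
Position 0: 1 × 8^0 = 1
Position 1: 2 × 8^1 = 16
Position 2: 6 × 8^2 = 384
Position 3: 4 × 8^3 = 2048
Position 4: 1 × 8^4 = 4096
Position 5: 1 × 8^5 = 32768
Sum = 1 + 16 + 384 + 2048 + 4096 + 32768
= 39313


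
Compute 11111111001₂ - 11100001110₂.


Align and subtract column by column (LSB to MSB, borrowing when needed):
  11111111001
- 11100001110
  -----------
  col 0: (1 - 0 borrow-in) - 0 → 1 - 0 = 1, borrow out 0
  col 1: (0 - 0 borrow-in) - 1 → borrow from next column: (0+2) - 1 = 1, borrow out 1
  col 2: (0 - 1 borrow-in) - 1 → borrow from next column: (-1+2) - 1 = 0, borrow out 1
  col 3: (1 - 1 borrow-in) - 1 → borrow from next column: (0+2) - 1 = 1, borrow out 1
  col 4: (1 - 1 borrow-in) - 0 → 0 - 0 = 0, borrow out 0
  col 5: (1 - 0 borrow-in) - 0 → 1 - 0 = 1, borrow out 0
  col 6: (1 - 0 borrow-in) - 0 → 1 - 0 = 1, borrow out 0
  col 7: (1 - 0 borrow-in) - 0 → 1 - 0 = 1, borrow out 0
  col 8: (1 - 0 borrow-in) - 1 → 1 - 1 = 0, borrow out 0
  col 9: (1 - 0 borrow-in) - 1 → 1 - 1 = 0, borrow out 0
  col 10: (1 - 0 borrow-in) - 1 → 1 - 1 = 0, borrow out 0
Reading bits MSB→LSB: 00011101011
Strip leading zeros: 11101011
= 11101011


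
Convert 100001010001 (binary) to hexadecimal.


Group into 4-bit nibbles: 100001010001
  1000 = 8
  0101 = 5
  0001 = 1
= 0x851


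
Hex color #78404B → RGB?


Hex: #78404B
R = 78₁₆ = 120
G = 40₁₆ = 64
B = 4B₁₆ = 75
= RGB(120, 64, 75)


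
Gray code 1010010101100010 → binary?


Gray code: 1010010101100010
MSB stays the same: 1
Each subsequent bit = prev_binary XOR current_gray:
  B[1] = 1 XOR 0 = 1
  B[2] = 1 XOR 1 = 0
  B[3] = 0 XOR 0 = 0
  B[4] = 0 XOR 0 = 0
  B[5] = 0 XOR 1 = 1
  B[6] = 1 XOR 0 = 1
  B[7] = 1 XOR 1 = 0
  B[8] = 0 XOR 0 = 0
  B[9] = 0 XOR 1 = 1
  B[10] = 1 XOR 1 = 0
  B[11] = 0 XOR 0 = 0
  B[12] = 0 XOR 0 = 0
  B[13] = 0 XOR 0 = 0
  B[14] = 0 XOR 1 = 1
  B[15] = 1 XOR 0 = 1
= 1100011001000011 (50755 decimal)


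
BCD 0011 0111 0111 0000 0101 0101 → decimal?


Each 4-bit group → digit:
  0011 → 3
  0111 → 7
  0111 → 7
  0000 → 0
  0101 → 5
  0101 → 5
= 377055


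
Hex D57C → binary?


Each hex digit → 4 binary bits:
  D = 1101
  5 = 0101
  7 = 0111
  C = 1100
Concatenate: 1101 0101 0111 1100
= 1101010101111100


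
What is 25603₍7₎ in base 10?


Positional values (base 7):
  3 × 7^0 = 3 × 1 = 3
  0 × 7^1 = 0 × 7 = 0
  6 × 7^2 = 6 × 49 = 294
  5 × 7^3 = 5 × 343 = 1715
  2 × 7^4 = 2 × 2401 = 4802
Sum = 3 + 0 + 294 + 1715 + 4802
= 6814


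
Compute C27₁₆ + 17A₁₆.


Align and add column by column (LSB to MSB, each column mod 16 with carry):
  0C27
+ 017A
  ----
  col 0: 7(7) + A(10) + 0 (carry in) = 17 → 1(1), carry out 1
  col 1: 2(2) + 7(7) + 1 (carry in) = 10 → A(10), carry out 0
  col 2: C(12) + 1(1) + 0 (carry in) = 13 → D(13), carry out 0
  col 3: 0(0) + 0(0) + 0 (carry in) = 0 → 0(0), carry out 0
Reading digits MSB→LSB: 0DA1
Strip leading zeros: DA1
= 0xDA1


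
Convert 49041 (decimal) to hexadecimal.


Divide by 16 repeatedly:
49041 ÷ 16 = 3065 remainder 1 (1)
3065 ÷ 16 = 191 remainder 9 (9)
191 ÷ 16 = 11 remainder 15 (F)
11 ÷ 16 = 0 remainder 11 (B)
Reading remainders bottom-up:
= 0xBF91


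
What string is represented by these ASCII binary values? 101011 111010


Codes (binary): 101011 111010
Per-code ASCII lookup:
  101011 = 43  (special character) → '+'
  111010 = 58  (special character) → ':'
= '+:'


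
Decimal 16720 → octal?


Divide by 8 repeatedly:
16720 ÷ 8 = 2090 remainder 0
2090 ÷ 8 = 261 remainder 2
261 ÷ 8 = 32 remainder 5
32 ÷ 8 = 4 remainder 0
4 ÷ 8 = 0 remainder 4
Reading remainders bottom-up:
= 0o40520


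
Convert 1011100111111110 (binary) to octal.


Group into 3-bit groups: 001011100111111110
  001 = 1
  011 = 3
  100 = 4
  111 = 7
  111 = 7
  110 = 6
= 0o134776


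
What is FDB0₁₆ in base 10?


Positional values:
Position 0: 0 × 16^0 = 0 × 1 = 0
Position 1: B × 16^1 = 11 × 16 = 176
Position 2: D × 16^2 = 13 × 256 = 3328
Position 3: F × 16^3 = 15 × 4096 = 61440
Sum = 0 + 176 + 3328 + 61440
= 64944


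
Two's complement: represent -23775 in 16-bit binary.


Original: 0101110011011111
Step 1 - Invert all bits: 1010001100100000
Step 2 - Add 1: 1010001100100000 + 1
= 1010001100100001 (represents -23775)


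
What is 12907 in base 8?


Divide by 8 repeatedly:
12907 ÷ 8 = 1613 remainder 3
1613 ÷ 8 = 201 remainder 5
201 ÷ 8 = 25 remainder 1
25 ÷ 8 = 3 remainder 1
3 ÷ 8 = 0 remainder 3
Reading remainders bottom-up:
= 0o31153


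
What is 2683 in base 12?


Divide by 12 repeatedly:
2683 ÷ 12 = 223 remainder 7
223 ÷ 12 = 18 remainder 7
18 ÷ 12 = 1 remainder 6
1 ÷ 12 = 0 remainder 1
Reading remainders bottom-up:
= 1677


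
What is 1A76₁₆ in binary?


Each hex digit → 4 binary bits:
  1 = 0001
  A = 1010
  7 = 0111
  6 = 0110
Concatenate: 0001 1010 0111 0110
= 0001101001110110


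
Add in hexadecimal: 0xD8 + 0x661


Align and add column by column (LSB to MSB, each column mod 16 with carry):
  00D8
+ 0661
  ----
  col 0: 8(8) + 1(1) + 0 (carry in) = 9 → 9(9), carry out 0
  col 1: D(13) + 6(6) + 0 (carry in) = 19 → 3(3), carry out 1
  col 2: 0(0) + 6(6) + 1 (carry in) = 7 → 7(7), carry out 0
  col 3: 0(0) + 0(0) + 0 (carry in) = 0 → 0(0), carry out 0
Reading digits MSB→LSB: 0739
Strip leading zeros: 739
= 0x739


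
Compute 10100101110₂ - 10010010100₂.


Align and subtract column by column (LSB to MSB, borrowing when needed):
  10100101110
- 10010010100
  -----------
  col 0: (0 - 0 borrow-in) - 0 → 0 - 0 = 0, borrow out 0
  col 1: (1 - 0 borrow-in) - 0 → 1 - 0 = 1, borrow out 0
  col 2: (1 - 0 borrow-in) - 1 → 1 - 1 = 0, borrow out 0
  col 3: (1 - 0 borrow-in) - 0 → 1 - 0 = 1, borrow out 0
  col 4: (0 - 0 borrow-in) - 1 → borrow from next column: (0+2) - 1 = 1, borrow out 1
  col 5: (1 - 1 borrow-in) - 0 → 0 - 0 = 0, borrow out 0
  col 6: (0 - 0 borrow-in) - 0 → 0 - 0 = 0, borrow out 0
  col 7: (0 - 0 borrow-in) - 1 → borrow from next column: (0+2) - 1 = 1, borrow out 1
  col 8: (1 - 1 borrow-in) - 0 → 0 - 0 = 0, borrow out 0
  col 9: (0 - 0 borrow-in) - 0 → 0 - 0 = 0, borrow out 0
  col 10: (1 - 0 borrow-in) - 1 → 1 - 1 = 0, borrow out 0
Reading bits MSB→LSB: 00010011010
Strip leading zeros: 10011010
= 10011010


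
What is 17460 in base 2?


Divide by 2 repeatedly:
17460 ÷ 2 = 8730 remainder 0
8730 ÷ 2 = 4365 remainder 0
4365 ÷ 2 = 2182 remainder 1
2182 ÷ 2 = 1091 remainder 0
1091 ÷ 2 = 545 remainder 1
545 ÷ 2 = 272 remainder 1
272 ÷ 2 = 136 remainder 0
136 ÷ 2 = 68 remainder 0
68 ÷ 2 = 34 remainder 0
34 ÷ 2 = 17 remainder 0
17 ÷ 2 = 8 remainder 1
8 ÷ 2 = 4 remainder 0
4 ÷ 2 = 2 remainder 0
2 ÷ 2 = 1 remainder 0
1 ÷ 2 = 0 remainder 1
Reading remainders bottom-up:
= 100010000110100


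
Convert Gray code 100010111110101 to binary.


Gray code: 100010111110101
MSB stays the same: 1
Each subsequent bit = prev_binary XOR current_gray:
  B[1] = 1 XOR 0 = 1
  B[2] = 1 XOR 0 = 1
  B[3] = 1 XOR 0 = 1
  B[4] = 1 XOR 1 = 0
  B[5] = 0 XOR 0 = 0
  B[6] = 0 XOR 1 = 1
  B[7] = 1 XOR 1 = 0
  B[8] = 0 XOR 1 = 1
  B[9] = 1 XOR 1 = 0
  B[10] = 0 XOR 1 = 1
  B[11] = 1 XOR 0 = 1
  B[12] = 1 XOR 1 = 0
  B[13] = 0 XOR 0 = 0
  B[14] = 0 XOR 1 = 1
= 111100101011001 (31065 decimal)


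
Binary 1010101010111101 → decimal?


Positional values:
Bit 0: 1 × 2^0 = 1
Bit 2: 1 × 2^2 = 4
Bit 3: 1 × 2^3 = 8
Bit 4: 1 × 2^4 = 16
Bit 5: 1 × 2^5 = 32
Bit 7: 1 × 2^7 = 128
Bit 9: 1 × 2^9 = 512
Bit 11: 1 × 2^11 = 2048
Bit 13: 1 × 2^13 = 8192
Bit 15: 1 × 2^15 = 32768
Sum = 1 + 4 + 8 + 16 + 32 + 128 + 512 + 2048 + 8192 + 32768
= 43709


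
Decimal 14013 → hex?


Divide by 16 repeatedly:
14013 ÷ 16 = 875 remainder 13 (D)
875 ÷ 16 = 54 remainder 11 (B)
54 ÷ 16 = 3 remainder 6 (6)
3 ÷ 16 = 0 remainder 3 (3)
Reading remainders bottom-up:
= 0x36BD


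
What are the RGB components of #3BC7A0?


Hex: #3BC7A0
R = 3B₁₆ = 59
G = C7₁₆ = 199
B = A0₁₆ = 160
= RGB(59, 199, 160)


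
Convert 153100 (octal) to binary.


Each octal digit → 3 binary bits:
  1 = 001
  5 = 101
  3 = 011
  1 = 001
  0 = 000
  0 = 000
Concatenate: 001 101 011 001 000 000
= 001101011001000000


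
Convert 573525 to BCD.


Each digit → 4-bit binary:
  5 → 0101
  7 → 0111
  3 → 0011
  5 → 0101
  2 → 0010
  5 → 0101
= 0101 0111 0011 0101 0010 0101


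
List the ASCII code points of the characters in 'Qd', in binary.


String: 'Qd'  (2 characters)
Per-character ASCII lookup:
  'Q': uppercase starts at 65: 'Q' = 65 + 16 = 81 → 1010001
  'd': lowercase starts at 97: 'd' = 97 + 3 = 100 → 1100100
= 1010001 1100100


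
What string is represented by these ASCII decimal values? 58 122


Codes (decimal): 58 122
Per-code ASCII lookup:
  58  (special character) → ':'
  122  (range 97-122: lowercase, 122 - 97 = 25) → 'z'
= ':z'


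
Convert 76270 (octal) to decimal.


Positional values:
Position 0: 0 × 8^0 = 0
Position 1: 7 × 8^1 = 56
Position 2: 2 × 8^2 = 128
Position 3: 6 × 8^3 = 3072
Position 4: 7 × 8^4 = 28672
Sum = 0 + 56 + 128 + 3072 + 28672
= 31928


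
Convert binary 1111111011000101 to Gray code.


Binary: 1111111011000101
Gray code: G = B XOR (B >> 1)
B >> 1 = 0111111101100010
1111111011000101 XOR 0111111101100010:
  1 XOR 0 = 1
  1 XOR 1 = 0
  1 XOR 1 = 0
  1 XOR 1 = 0
  1 XOR 1 = 0
  1 XOR 1 = 0
  1 XOR 1 = 0
  0 XOR 1 = 1
  1 XOR 0 = 1
  1 XOR 1 = 0
  0 XOR 1 = 1
  0 XOR 0 = 0
  0 XOR 0 = 0
  1 XOR 0 = 1
  0 XOR 1 = 1
  1 XOR 0 = 1
= 1000000110100111


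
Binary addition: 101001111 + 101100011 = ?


Align and add column by column (LSB to MSB, carry propagating):
  0101001111
+ 0101100011
  ----------
  col 0: 1 + 1 + 0 (carry in) = 2 → bit 0, carry out 1
  col 1: 1 + 1 + 1 (carry in) = 3 → bit 1, carry out 1
  col 2: 1 + 0 + 1 (carry in) = 2 → bit 0, carry out 1
  col 3: 1 + 0 + 1 (carry in) = 2 → bit 0, carry out 1
  col 4: 0 + 0 + 1 (carry in) = 1 → bit 1, carry out 0
  col 5: 0 + 1 + 0 (carry in) = 1 → bit 1, carry out 0
  col 6: 1 + 1 + 0 (carry in) = 2 → bit 0, carry out 1
  col 7: 0 + 0 + 1 (carry in) = 1 → bit 1, carry out 0
  col 8: 1 + 1 + 0 (carry in) = 2 → bit 0, carry out 1
  col 9: 0 + 0 + 1 (carry in) = 1 → bit 1, carry out 0
Reading bits MSB→LSB: 1010110010
Strip leading zeros: 1010110010
= 1010110010


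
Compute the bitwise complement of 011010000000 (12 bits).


Original: 011010000000
Invert all bits:
  bit 0: 0 → 1
  bit 1: 1 → 0
  bit 2: 1 → 0
  bit 3: 0 → 1
  bit 4: 1 → 0
  bit 5: 0 → 1
  bit 6: 0 → 1
  bit 7: 0 → 1
  bit 8: 0 → 1
  bit 9: 0 → 1
  bit 10: 0 → 1
  bit 11: 0 → 1
= 100101111111


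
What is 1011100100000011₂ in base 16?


Group into 4-bit nibbles: 1011100100000011
  1011 = B
  1001 = 9
  0000 = 0
  0011 = 3
= 0xB903


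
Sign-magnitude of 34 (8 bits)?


Sign bit: 0 (positive)
Magnitude: 34 = 0100010
= 00100010


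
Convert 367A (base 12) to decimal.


Positional values (base 12):
  A × 12^0 = 10 × 1 = 10
  7 × 12^1 = 7 × 12 = 84
  6 × 12^2 = 6 × 144 = 864
  3 × 12^3 = 3 × 1728 = 5184
Sum = 10 + 84 + 864 + 5184
= 6142


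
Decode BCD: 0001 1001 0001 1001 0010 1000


Each 4-bit group → digit:
  0001 → 1
  1001 → 9
  0001 → 1
  1001 → 9
  0010 → 2
  1000 → 8
= 191928


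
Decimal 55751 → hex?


Divide by 16 repeatedly:
55751 ÷ 16 = 3484 remainder 7 (7)
3484 ÷ 16 = 217 remainder 12 (C)
217 ÷ 16 = 13 remainder 9 (9)
13 ÷ 16 = 0 remainder 13 (D)
Reading remainders bottom-up:
= 0xD9C7


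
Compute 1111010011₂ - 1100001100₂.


Align and subtract column by column (LSB to MSB, borrowing when needed):
  1111010011
- 1100001100
  ----------
  col 0: (1 - 0 borrow-in) - 0 → 1 - 0 = 1, borrow out 0
  col 1: (1 - 0 borrow-in) - 0 → 1 - 0 = 1, borrow out 0
  col 2: (0 - 0 borrow-in) - 1 → borrow from next column: (0+2) - 1 = 1, borrow out 1
  col 3: (0 - 1 borrow-in) - 1 → borrow from next column: (-1+2) - 1 = 0, borrow out 1
  col 4: (1 - 1 borrow-in) - 0 → 0 - 0 = 0, borrow out 0
  col 5: (0 - 0 borrow-in) - 0 → 0 - 0 = 0, borrow out 0
  col 6: (1 - 0 borrow-in) - 0 → 1 - 0 = 1, borrow out 0
  col 7: (1 - 0 borrow-in) - 0 → 1 - 0 = 1, borrow out 0
  col 8: (1 - 0 borrow-in) - 1 → 1 - 1 = 0, borrow out 0
  col 9: (1 - 0 borrow-in) - 1 → 1 - 1 = 0, borrow out 0
Reading bits MSB→LSB: 0011000111
Strip leading zeros: 11000111
= 11000111


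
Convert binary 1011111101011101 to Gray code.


Binary: 1011111101011101
Gray code: G = B XOR (B >> 1)
B >> 1 = 0101111110101110
1011111101011101 XOR 0101111110101110:
  1 XOR 0 = 1
  0 XOR 1 = 1
  1 XOR 0 = 1
  1 XOR 1 = 0
  1 XOR 1 = 0
  1 XOR 1 = 0
  1 XOR 1 = 0
  1 XOR 1 = 0
  0 XOR 1 = 1
  1 XOR 0 = 1
  0 XOR 1 = 1
  1 XOR 0 = 1
  1 XOR 1 = 0
  1 XOR 1 = 0
  0 XOR 1 = 1
  1 XOR 0 = 1
= 1110000011110011


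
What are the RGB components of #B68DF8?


Hex: #B68DF8
R = B6₁₆ = 182
G = 8D₁₆ = 141
B = F8₁₆ = 248
= RGB(182, 141, 248)


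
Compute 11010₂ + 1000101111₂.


Align and add column by column (LSB to MSB, carry propagating):
  00000011010
+ 01000101111
  -----------
  col 0: 0 + 1 + 0 (carry in) = 1 → bit 1, carry out 0
  col 1: 1 + 1 + 0 (carry in) = 2 → bit 0, carry out 1
  col 2: 0 + 1 + 1 (carry in) = 2 → bit 0, carry out 1
  col 3: 1 + 1 + 1 (carry in) = 3 → bit 1, carry out 1
  col 4: 1 + 0 + 1 (carry in) = 2 → bit 0, carry out 1
  col 5: 0 + 1 + 1 (carry in) = 2 → bit 0, carry out 1
  col 6: 0 + 0 + 1 (carry in) = 1 → bit 1, carry out 0
  col 7: 0 + 0 + 0 (carry in) = 0 → bit 0, carry out 0
  col 8: 0 + 0 + 0 (carry in) = 0 → bit 0, carry out 0
  col 9: 0 + 1 + 0 (carry in) = 1 → bit 1, carry out 0
  col 10: 0 + 0 + 0 (carry in) = 0 → bit 0, carry out 0
Reading bits MSB→LSB: 01001001001
Strip leading zeros: 1001001001
= 1001001001


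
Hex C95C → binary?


Each hex digit → 4 binary bits:
  C = 1100
  9 = 1001
  5 = 0101
  C = 1100
Concatenate: 1100 1001 0101 1100
= 1100100101011100


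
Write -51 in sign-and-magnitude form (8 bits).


Sign bit: 1 (negative)
Magnitude: 51 = 0110011
= 10110011


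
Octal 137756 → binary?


Each octal digit → 3 binary bits:
  1 = 001
  3 = 011
  7 = 111
  7 = 111
  5 = 101
  6 = 110
Concatenate: 001 011 111 111 101 110
= 001011111111101110


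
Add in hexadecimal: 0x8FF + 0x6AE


Align and add column by column (LSB to MSB, each column mod 16 with carry):
  08FF
+ 06AE
  ----
  col 0: F(15) + E(14) + 0 (carry in) = 29 → D(13), carry out 1
  col 1: F(15) + A(10) + 1 (carry in) = 26 → A(10), carry out 1
  col 2: 8(8) + 6(6) + 1 (carry in) = 15 → F(15), carry out 0
  col 3: 0(0) + 0(0) + 0 (carry in) = 0 → 0(0), carry out 0
Reading digits MSB→LSB: 0FAD
Strip leading zeros: FAD
= 0xFAD


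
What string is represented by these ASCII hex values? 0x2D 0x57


Codes (hex): 0x2D 0x57
Per-code ASCII lookup:
  0x2D = 45  (special character) → '-'
  0x57 = 87  (range 65-90: uppercase, 87 - 65 = 22) → 'W'
= '-W'


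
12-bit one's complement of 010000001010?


Original: 010000001010
Invert all bits:
  bit 0: 0 → 1
  bit 1: 1 → 0
  bit 2: 0 → 1
  bit 3: 0 → 1
  bit 4: 0 → 1
  bit 5: 0 → 1
  bit 6: 0 → 1
  bit 7: 0 → 1
  bit 8: 1 → 0
  bit 9: 0 → 1
  bit 10: 1 → 0
  bit 11: 0 → 1
= 101111110101


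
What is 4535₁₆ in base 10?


Positional values:
Position 0: 5 × 16^0 = 5 × 1 = 5
Position 1: 3 × 16^1 = 3 × 16 = 48
Position 2: 5 × 16^2 = 5 × 256 = 1280
Position 3: 4 × 16^3 = 4 × 4096 = 16384
Sum = 5 + 48 + 1280 + 16384
= 17717


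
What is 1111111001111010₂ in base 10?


Positional values:
Bit 1: 1 × 2^1 = 2
Bit 3: 1 × 2^3 = 8
Bit 4: 1 × 2^4 = 16
Bit 5: 1 × 2^5 = 32
Bit 6: 1 × 2^6 = 64
Bit 9: 1 × 2^9 = 512
Bit 10: 1 × 2^10 = 1024
Bit 11: 1 × 2^11 = 2048
Bit 12: 1 × 2^12 = 4096
Bit 13: 1 × 2^13 = 8192
Bit 14: 1 × 2^14 = 16384
Bit 15: 1 × 2^15 = 32768
Sum = 2 + 8 + 16 + 32 + 64 + 512 + 1024 + 2048 + 4096 + 8192 + 16384 + 32768
= 65146


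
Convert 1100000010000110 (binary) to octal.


Group into 3-bit groups: 001100000010000110
  001 = 1
  100 = 4
  000 = 0
  010 = 2
  000 = 0
  110 = 6
= 0o140206


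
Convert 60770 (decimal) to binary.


Divide by 2 repeatedly:
60770 ÷ 2 = 30385 remainder 0
30385 ÷ 2 = 15192 remainder 1
15192 ÷ 2 = 7596 remainder 0
7596 ÷ 2 = 3798 remainder 0
3798 ÷ 2 = 1899 remainder 0
1899 ÷ 2 = 949 remainder 1
949 ÷ 2 = 474 remainder 1
474 ÷ 2 = 237 remainder 0
237 ÷ 2 = 118 remainder 1
118 ÷ 2 = 59 remainder 0
59 ÷ 2 = 29 remainder 1
29 ÷ 2 = 14 remainder 1
14 ÷ 2 = 7 remainder 0
7 ÷ 2 = 3 remainder 1
3 ÷ 2 = 1 remainder 1
1 ÷ 2 = 0 remainder 1
Reading remainders bottom-up:
= 1110110101100010


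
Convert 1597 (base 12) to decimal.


Positional values (base 12):
  7 × 12^0 = 7 × 1 = 7
  9 × 12^1 = 9 × 12 = 108
  5 × 12^2 = 5 × 144 = 720
  1 × 12^3 = 1 × 1728 = 1728
Sum = 7 + 108 + 720 + 1728
= 2563


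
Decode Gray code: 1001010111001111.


Gray code: 1001010111001111
MSB stays the same: 1
Each subsequent bit = prev_binary XOR current_gray:
  B[1] = 1 XOR 0 = 1
  B[2] = 1 XOR 0 = 1
  B[3] = 1 XOR 1 = 0
  B[4] = 0 XOR 0 = 0
  B[5] = 0 XOR 1 = 1
  B[6] = 1 XOR 0 = 1
  B[7] = 1 XOR 1 = 0
  B[8] = 0 XOR 1 = 1
  B[9] = 1 XOR 1 = 0
  B[10] = 0 XOR 0 = 0
  B[11] = 0 XOR 0 = 0
  B[12] = 0 XOR 1 = 1
  B[13] = 1 XOR 1 = 0
  B[14] = 0 XOR 1 = 1
  B[15] = 1 XOR 1 = 0
= 1110011010001010 (59018 decimal)


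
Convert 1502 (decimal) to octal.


Divide by 8 repeatedly:
1502 ÷ 8 = 187 remainder 6
187 ÷ 8 = 23 remainder 3
23 ÷ 8 = 2 remainder 7
2 ÷ 8 = 0 remainder 2
Reading remainders bottom-up:
= 0o2736


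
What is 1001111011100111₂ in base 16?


Group into 4-bit nibbles: 1001111011100111
  1001 = 9
  1110 = E
  1110 = E
  0111 = 7
= 0x9EE7


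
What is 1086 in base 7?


Divide by 7 repeatedly:
1086 ÷ 7 = 155 remainder 1
155 ÷ 7 = 22 remainder 1
22 ÷ 7 = 3 remainder 1
3 ÷ 7 = 0 remainder 3
Reading remainders bottom-up:
= 3111


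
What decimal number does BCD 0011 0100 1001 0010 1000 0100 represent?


Each 4-bit group → digit:
  0011 → 3
  0100 → 4
  1001 → 9
  0010 → 2
  1000 → 8
  0100 → 4
= 349284


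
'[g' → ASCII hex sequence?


String: '[g'  (2 characters)
Per-character ASCII lookup:
  '[': special character: '[' = 91 → 0x5B
  'g': lowercase starts at 97: 'g' = 97 + 6 = 103 → 0x67
= 0x5B 0x67


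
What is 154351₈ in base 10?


Positional values:
Position 0: 1 × 8^0 = 1
Position 1: 5 × 8^1 = 40
Position 2: 3 × 8^2 = 192
Position 3: 4 × 8^3 = 2048
Position 4: 5 × 8^4 = 20480
Position 5: 1 × 8^5 = 32768
Sum = 1 + 40 + 192 + 2048 + 20480 + 32768
= 55529


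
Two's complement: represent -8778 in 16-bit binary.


Original: 0010001001001010
Step 1 - Invert all bits: 1101110110110101
Step 2 - Add 1: 1101110110110101 + 1
= 1101110110110110 (represents -8778)


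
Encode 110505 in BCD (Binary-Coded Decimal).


Each digit → 4-bit binary:
  1 → 0001
  1 → 0001
  0 → 0000
  5 → 0101
  0 → 0000
  5 → 0101
= 0001 0001 0000 0101 0000 0101


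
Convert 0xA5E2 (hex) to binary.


Each hex digit → 4 binary bits:
  A = 1010
  5 = 0101
  E = 1110
  2 = 0010
Concatenate: 1010 0101 1110 0010
= 1010010111100010


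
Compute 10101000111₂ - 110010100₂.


Align and subtract column by column (LSB to MSB, borrowing when needed):
  10101000111
- 00110010100
  -----------
  col 0: (1 - 0 borrow-in) - 0 → 1 - 0 = 1, borrow out 0
  col 1: (1 - 0 borrow-in) - 0 → 1 - 0 = 1, borrow out 0
  col 2: (1 - 0 borrow-in) - 1 → 1 - 1 = 0, borrow out 0
  col 3: (0 - 0 borrow-in) - 0 → 0 - 0 = 0, borrow out 0
  col 4: (0 - 0 borrow-in) - 1 → borrow from next column: (0+2) - 1 = 1, borrow out 1
  col 5: (0 - 1 borrow-in) - 0 → borrow from next column: (-1+2) - 0 = 1, borrow out 1
  col 6: (1 - 1 borrow-in) - 0 → 0 - 0 = 0, borrow out 0
  col 7: (0 - 0 borrow-in) - 1 → borrow from next column: (0+2) - 1 = 1, borrow out 1
  col 8: (1 - 1 borrow-in) - 1 → borrow from next column: (0+2) - 1 = 1, borrow out 1
  col 9: (0 - 1 borrow-in) - 0 → borrow from next column: (-1+2) - 0 = 1, borrow out 1
  col 10: (1 - 1 borrow-in) - 0 → 0 - 0 = 0, borrow out 0
Reading bits MSB→LSB: 01110110011
Strip leading zeros: 1110110011
= 1110110011


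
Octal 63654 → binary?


Each octal digit → 3 binary bits:
  6 = 110
  3 = 011
  6 = 110
  5 = 101
  4 = 100
Concatenate: 110 011 110 101 100
= 110011110101100


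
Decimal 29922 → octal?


Divide by 8 repeatedly:
29922 ÷ 8 = 3740 remainder 2
3740 ÷ 8 = 467 remainder 4
467 ÷ 8 = 58 remainder 3
58 ÷ 8 = 7 remainder 2
7 ÷ 8 = 0 remainder 7
Reading remainders bottom-up:
= 0o72342


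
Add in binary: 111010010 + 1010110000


Align and add column by column (LSB to MSB, carry propagating):
  00111010010
+ 01010110000
  -----------
  col 0: 0 + 0 + 0 (carry in) = 0 → bit 0, carry out 0
  col 1: 1 + 0 + 0 (carry in) = 1 → bit 1, carry out 0
  col 2: 0 + 0 + 0 (carry in) = 0 → bit 0, carry out 0
  col 3: 0 + 0 + 0 (carry in) = 0 → bit 0, carry out 0
  col 4: 1 + 1 + 0 (carry in) = 2 → bit 0, carry out 1
  col 5: 0 + 1 + 1 (carry in) = 2 → bit 0, carry out 1
  col 6: 1 + 0 + 1 (carry in) = 2 → bit 0, carry out 1
  col 7: 1 + 1 + 1 (carry in) = 3 → bit 1, carry out 1
  col 8: 1 + 0 + 1 (carry in) = 2 → bit 0, carry out 1
  col 9: 0 + 1 + 1 (carry in) = 2 → bit 0, carry out 1
  col 10: 0 + 0 + 1 (carry in) = 1 → bit 1, carry out 0
Reading bits MSB→LSB: 10010000010
Strip leading zeros: 10010000010
= 10010000010


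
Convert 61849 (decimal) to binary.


Divide by 2 repeatedly:
61849 ÷ 2 = 30924 remainder 1
30924 ÷ 2 = 15462 remainder 0
15462 ÷ 2 = 7731 remainder 0
7731 ÷ 2 = 3865 remainder 1
3865 ÷ 2 = 1932 remainder 1
1932 ÷ 2 = 966 remainder 0
966 ÷ 2 = 483 remainder 0
483 ÷ 2 = 241 remainder 1
241 ÷ 2 = 120 remainder 1
120 ÷ 2 = 60 remainder 0
60 ÷ 2 = 30 remainder 0
30 ÷ 2 = 15 remainder 0
15 ÷ 2 = 7 remainder 1
7 ÷ 2 = 3 remainder 1
3 ÷ 2 = 1 remainder 1
1 ÷ 2 = 0 remainder 1
Reading remainders bottom-up:
= 1111000110011001


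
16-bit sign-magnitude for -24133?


Sign bit: 1 (negative)
Magnitude: 24133 = 101111001000101
= 1101111001000101


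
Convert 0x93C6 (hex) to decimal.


Positional values:
Position 0: 6 × 16^0 = 6 × 1 = 6
Position 1: C × 16^1 = 12 × 16 = 192
Position 2: 3 × 16^2 = 3 × 256 = 768
Position 3: 9 × 16^3 = 9 × 4096 = 36864
Sum = 6 + 192 + 768 + 36864
= 37830


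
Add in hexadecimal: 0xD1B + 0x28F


Align and add column by column (LSB to MSB, each column mod 16 with carry):
  0D1B
+ 028F
  ----
  col 0: B(11) + F(15) + 0 (carry in) = 26 → A(10), carry out 1
  col 1: 1(1) + 8(8) + 1 (carry in) = 10 → A(10), carry out 0
  col 2: D(13) + 2(2) + 0 (carry in) = 15 → F(15), carry out 0
  col 3: 0(0) + 0(0) + 0 (carry in) = 0 → 0(0), carry out 0
Reading digits MSB→LSB: 0FAA
Strip leading zeros: FAA
= 0xFAA


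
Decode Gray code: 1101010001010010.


Gray code: 1101010001010010
MSB stays the same: 1
Each subsequent bit = prev_binary XOR current_gray:
  B[1] = 1 XOR 1 = 0
  B[2] = 0 XOR 0 = 0
  B[3] = 0 XOR 1 = 1
  B[4] = 1 XOR 0 = 1
  B[5] = 1 XOR 1 = 0
  B[6] = 0 XOR 0 = 0
  B[7] = 0 XOR 0 = 0
  B[8] = 0 XOR 0 = 0
  B[9] = 0 XOR 1 = 1
  B[10] = 1 XOR 0 = 1
  B[11] = 1 XOR 1 = 0
  B[12] = 0 XOR 0 = 0
  B[13] = 0 XOR 0 = 0
  B[14] = 0 XOR 1 = 1
  B[15] = 1 XOR 0 = 1
= 1001100001100011 (39011 decimal)


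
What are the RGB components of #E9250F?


Hex: #E9250F
R = E9₁₆ = 233
G = 25₁₆ = 37
B = 0F₁₆ = 15
= RGB(233, 37, 15)


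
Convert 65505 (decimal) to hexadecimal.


Divide by 16 repeatedly:
65505 ÷ 16 = 4094 remainder 1 (1)
4094 ÷ 16 = 255 remainder 14 (E)
255 ÷ 16 = 15 remainder 15 (F)
15 ÷ 16 = 0 remainder 15 (F)
Reading remainders bottom-up:
= 0xFFE1


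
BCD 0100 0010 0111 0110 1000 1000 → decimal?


Each 4-bit group → digit:
  0100 → 4
  0010 → 2
  0111 → 7
  0110 → 6
  1000 → 8
  1000 → 8
= 427688


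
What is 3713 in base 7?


Divide by 7 repeatedly:
3713 ÷ 7 = 530 remainder 3
530 ÷ 7 = 75 remainder 5
75 ÷ 7 = 10 remainder 5
10 ÷ 7 = 1 remainder 3
1 ÷ 7 = 0 remainder 1
Reading remainders bottom-up:
= 13553


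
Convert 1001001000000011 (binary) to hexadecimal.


Group into 4-bit nibbles: 1001001000000011
  1001 = 9
  0010 = 2
  0000 = 0
  0011 = 3
= 0x9203


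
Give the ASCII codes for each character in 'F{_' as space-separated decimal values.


String: 'F{_'  (3 characters)
Per-character ASCII lookup:
  'F': uppercase starts at 65: 'F' = 65 + 5 = 70
  '{': special character: '{' = 123
  '_': special character: '_' = 95
= 70 123 95


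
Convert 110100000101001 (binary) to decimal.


Positional values:
Bit 0: 1 × 2^0 = 1
Bit 3: 1 × 2^3 = 8
Bit 5: 1 × 2^5 = 32
Bit 11: 1 × 2^11 = 2048
Bit 13: 1 × 2^13 = 8192
Bit 14: 1 × 2^14 = 16384
Sum = 1 + 8 + 32 + 2048 + 8192 + 16384
= 26665


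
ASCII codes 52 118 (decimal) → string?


Codes (decimal): 52 118
Per-code ASCII lookup:
  52  (range 48-57: digits, 52 - 48 = 4) → '4'
  118  (range 97-122: lowercase, 118 - 97 = 21) → 'v'
= '4v'


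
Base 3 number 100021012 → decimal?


Positional values (base 3):
  2 × 3^0 = 2 × 1 = 2
  1 × 3^1 = 1 × 3 = 3
  0 × 3^2 = 0 × 9 = 0
  1 × 3^3 = 1 × 27 = 27
  2 × 3^4 = 2 × 81 = 162
  0 × 3^5 = 0 × 243 = 0
  0 × 3^6 = 0 × 729 = 0
  0 × 3^7 = 0 × 2187 = 0
  1 × 3^8 = 1 × 6561 = 6561
Sum = 2 + 3 + 0 + 27 + 162 + 0 + 0 + 0 + 6561
= 6755


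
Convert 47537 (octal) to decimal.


Positional values:
Position 0: 7 × 8^0 = 7
Position 1: 3 × 8^1 = 24
Position 2: 5 × 8^2 = 320
Position 3: 7 × 8^3 = 3584
Position 4: 4 × 8^4 = 16384
Sum = 7 + 24 + 320 + 3584 + 16384
= 20319


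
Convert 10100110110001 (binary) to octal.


Group into 3-bit groups: 010100110110001
  010 = 2
  100 = 4
  110 = 6
  110 = 6
  001 = 1
= 0o24661


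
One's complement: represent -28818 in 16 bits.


Original: 0111000010010010
Invert all bits:
  bit 0: 0 → 1
  bit 1: 1 → 0
  bit 2: 1 → 0
  bit 3: 1 → 0
  bit 4: 0 → 1
  bit 5: 0 → 1
  bit 6: 0 → 1
  bit 7: 0 → 1
  bit 8: 1 → 0
  bit 9: 0 → 1
  bit 10: 0 → 1
  bit 11: 1 → 0
  bit 12: 0 → 1
  bit 13: 0 → 1
  bit 14: 1 → 0
  bit 15: 0 → 1
= 1000111101101101


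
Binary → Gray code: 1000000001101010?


Binary: 1000000001101010
Gray code: G = B XOR (B >> 1)
B >> 1 = 0100000000110101
1000000001101010 XOR 0100000000110101:
  1 XOR 0 = 1
  0 XOR 1 = 1
  0 XOR 0 = 0
  0 XOR 0 = 0
  0 XOR 0 = 0
  0 XOR 0 = 0
  0 XOR 0 = 0
  0 XOR 0 = 0
  0 XOR 0 = 0
  1 XOR 0 = 1
  1 XOR 1 = 0
  0 XOR 1 = 1
  1 XOR 0 = 1
  0 XOR 1 = 1
  1 XOR 0 = 1
  0 XOR 1 = 1
= 1100000001011111


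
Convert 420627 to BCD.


Each digit → 4-bit binary:
  4 → 0100
  2 → 0010
  0 → 0000
  6 → 0110
  2 → 0010
  7 → 0111
= 0100 0010 0000 0110 0010 0111


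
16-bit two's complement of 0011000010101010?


Original: 0011000010101010
Step 1 - Invert all bits: 1100111101010101
Step 2 - Add 1: 1100111101010101 + 1
= 1100111101010110 (represents -12458)


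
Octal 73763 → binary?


Each octal digit → 3 binary bits:
  7 = 111
  3 = 011
  7 = 111
  6 = 110
  3 = 011
Concatenate: 111 011 111 110 011
= 111011111110011


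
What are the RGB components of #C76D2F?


Hex: #C76D2F
R = C7₁₆ = 199
G = 6D₁₆ = 109
B = 2F₁₆ = 47
= RGB(199, 109, 47)


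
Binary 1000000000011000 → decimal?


Positional values:
Bit 3: 1 × 2^3 = 8
Bit 4: 1 × 2^4 = 16
Bit 15: 1 × 2^15 = 32768
Sum = 8 + 16 + 32768
= 32792


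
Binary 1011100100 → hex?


Group into 4-bit nibbles: 001011100100
  0010 = 2
  1110 = E
  0100 = 4
= 0x2E4


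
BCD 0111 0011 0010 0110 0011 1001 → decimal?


Each 4-bit group → digit:
  0111 → 7
  0011 → 3
  0010 → 2
  0110 → 6
  0011 → 3
  1001 → 9
= 732639


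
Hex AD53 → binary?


Each hex digit → 4 binary bits:
  A = 1010
  D = 1101
  5 = 0101
  3 = 0011
Concatenate: 1010 1101 0101 0011
= 1010110101010011


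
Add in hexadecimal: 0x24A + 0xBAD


Align and add column by column (LSB to MSB, each column mod 16 with carry):
  024A
+ 0BAD
  ----
  col 0: A(10) + D(13) + 0 (carry in) = 23 → 7(7), carry out 1
  col 1: 4(4) + A(10) + 1 (carry in) = 15 → F(15), carry out 0
  col 2: 2(2) + B(11) + 0 (carry in) = 13 → D(13), carry out 0
  col 3: 0(0) + 0(0) + 0 (carry in) = 0 → 0(0), carry out 0
Reading digits MSB→LSB: 0DF7
Strip leading zeros: DF7
= 0xDF7


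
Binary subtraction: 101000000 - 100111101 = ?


Align and subtract column by column (LSB to MSB, borrowing when needed):
  101000000
- 100111101
  ---------
  col 0: (0 - 0 borrow-in) - 1 → borrow from next column: (0+2) - 1 = 1, borrow out 1
  col 1: (0 - 1 borrow-in) - 0 → borrow from next column: (-1+2) - 0 = 1, borrow out 1
  col 2: (0 - 1 borrow-in) - 1 → borrow from next column: (-1+2) - 1 = 0, borrow out 1
  col 3: (0 - 1 borrow-in) - 1 → borrow from next column: (-1+2) - 1 = 0, borrow out 1
  col 4: (0 - 1 borrow-in) - 1 → borrow from next column: (-1+2) - 1 = 0, borrow out 1
  col 5: (0 - 1 borrow-in) - 1 → borrow from next column: (-1+2) - 1 = 0, borrow out 1
  col 6: (1 - 1 borrow-in) - 0 → 0 - 0 = 0, borrow out 0
  col 7: (0 - 0 borrow-in) - 0 → 0 - 0 = 0, borrow out 0
  col 8: (1 - 0 borrow-in) - 1 → 1 - 1 = 0, borrow out 0
Reading bits MSB→LSB: 000000011
Strip leading zeros: 11
= 11


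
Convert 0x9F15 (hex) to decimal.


Positional values:
Position 0: 5 × 16^0 = 5 × 1 = 5
Position 1: 1 × 16^1 = 1 × 16 = 16
Position 2: F × 16^2 = 15 × 256 = 3840
Position 3: 9 × 16^3 = 9 × 4096 = 36864
Sum = 5 + 16 + 3840 + 36864
= 40725


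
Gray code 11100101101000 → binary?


Gray code: 11100101101000
MSB stays the same: 1
Each subsequent bit = prev_binary XOR current_gray:
  B[1] = 1 XOR 1 = 0
  B[2] = 0 XOR 1 = 1
  B[3] = 1 XOR 0 = 1
  B[4] = 1 XOR 0 = 1
  B[5] = 1 XOR 1 = 0
  B[6] = 0 XOR 0 = 0
  B[7] = 0 XOR 1 = 1
  B[8] = 1 XOR 1 = 0
  B[9] = 0 XOR 0 = 0
  B[10] = 0 XOR 1 = 1
  B[11] = 1 XOR 0 = 1
  B[12] = 1 XOR 0 = 1
  B[13] = 1 XOR 0 = 1
= 10111001001111 (11855 decimal)


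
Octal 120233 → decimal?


Positional values:
Position 0: 3 × 8^0 = 3
Position 1: 3 × 8^1 = 24
Position 2: 2 × 8^2 = 128
Position 3: 0 × 8^3 = 0
Position 4: 2 × 8^4 = 8192
Position 5: 1 × 8^5 = 32768
Sum = 3 + 24 + 128 + 0 + 8192 + 32768
= 41115


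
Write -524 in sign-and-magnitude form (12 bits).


Sign bit: 1 (negative)
Magnitude: 524 = 01000001100
= 101000001100


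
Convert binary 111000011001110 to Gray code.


Binary: 111000011001110
Gray code: G = B XOR (B >> 1)
B >> 1 = 011100001100111
111000011001110 XOR 011100001100111:
  1 XOR 0 = 1
  1 XOR 1 = 0
  1 XOR 1 = 0
  0 XOR 1 = 1
  0 XOR 0 = 0
  0 XOR 0 = 0
  0 XOR 0 = 0
  1 XOR 0 = 1
  1 XOR 1 = 0
  0 XOR 1 = 1
  0 XOR 0 = 0
  1 XOR 0 = 1
  1 XOR 1 = 0
  1 XOR 1 = 0
  0 XOR 1 = 1
= 100100010101001


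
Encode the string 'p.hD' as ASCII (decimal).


String: 'p.hD'  (4 characters)
Per-character ASCII lookup:
  'p': lowercase starts at 97: 'p' = 97 + 15 = 112
  '.': special character: '.' = 46
  'h': lowercase starts at 97: 'h' = 97 + 7 = 104
  'D': uppercase starts at 65: 'D' = 65 + 3 = 68
= 112 46 104 68


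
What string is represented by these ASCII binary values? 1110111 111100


Codes (binary): 1110111 111100
Per-code ASCII lookup:
  1110111 = 119  (range 97-122: lowercase, 119 - 97 = 22) → 'w'
  111100 = 60  (special character) → '<'
= 'w<'


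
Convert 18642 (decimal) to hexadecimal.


Divide by 16 repeatedly:
18642 ÷ 16 = 1165 remainder 2 (2)
1165 ÷ 16 = 72 remainder 13 (D)
72 ÷ 16 = 4 remainder 8 (8)
4 ÷ 16 = 0 remainder 4 (4)
Reading remainders bottom-up:
= 0x48D2


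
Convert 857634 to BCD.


Each digit → 4-bit binary:
  8 → 1000
  5 → 0101
  7 → 0111
  6 → 0110
  3 → 0011
  4 → 0100
= 1000 0101 0111 0110 0011 0100


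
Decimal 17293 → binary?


Divide by 2 repeatedly:
17293 ÷ 2 = 8646 remainder 1
8646 ÷ 2 = 4323 remainder 0
4323 ÷ 2 = 2161 remainder 1
2161 ÷ 2 = 1080 remainder 1
1080 ÷ 2 = 540 remainder 0
540 ÷ 2 = 270 remainder 0
270 ÷ 2 = 135 remainder 0
135 ÷ 2 = 67 remainder 1
67 ÷ 2 = 33 remainder 1
33 ÷ 2 = 16 remainder 1
16 ÷ 2 = 8 remainder 0
8 ÷ 2 = 4 remainder 0
4 ÷ 2 = 2 remainder 0
2 ÷ 2 = 1 remainder 0
1 ÷ 2 = 0 remainder 1
Reading remainders bottom-up:
= 100001110001101


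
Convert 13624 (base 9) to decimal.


Positional values (base 9):
  4 × 9^0 = 4 × 1 = 4
  2 × 9^1 = 2 × 9 = 18
  6 × 9^2 = 6 × 81 = 486
  3 × 9^3 = 3 × 729 = 2187
  1 × 9^4 = 1 × 6561 = 6561
Sum = 4 + 18 + 486 + 2187 + 6561
= 9256


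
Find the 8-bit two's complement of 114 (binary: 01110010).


Original: 01110010
Step 1 - Invert all bits: 10001101
Step 2 - Add 1: 10001101 + 1
= 10001110 (represents -114)


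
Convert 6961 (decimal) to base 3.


Divide by 3 repeatedly:
6961 ÷ 3 = 2320 remainder 1
2320 ÷ 3 = 773 remainder 1
773 ÷ 3 = 257 remainder 2
257 ÷ 3 = 85 remainder 2
85 ÷ 3 = 28 remainder 1
28 ÷ 3 = 9 remainder 1
9 ÷ 3 = 3 remainder 0
3 ÷ 3 = 1 remainder 0
1 ÷ 3 = 0 remainder 1
Reading remainders bottom-up:
= 100112211


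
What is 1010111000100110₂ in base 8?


Group into 3-bit groups: 001010111000100110
  001 = 1
  010 = 2
  111 = 7
  000 = 0
  100 = 4
  110 = 6
= 0o127046


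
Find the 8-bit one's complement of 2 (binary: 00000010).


Original: 00000010
Invert all bits:
  bit 0: 0 → 1
  bit 1: 0 → 1
  bit 2: 0 → 1
  bit 3: 0 → 1
  bit 4: 0 → 1
  bit 5: 0 → 1
  bit 6: 1 → 0
  bit 7: 0 → 1
= 11111101


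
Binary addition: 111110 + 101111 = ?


Align and add column by column (LSB to MSB, carry propagating):
  0111110
+ 0101111
  -------
  col 0: 0 + 1 + 0 (carry in) = 1 → bit 1, carry out 0
  col 1: 1 + 1 + 0 (carry in) = 2 → bit 0, carry out 1
  col 2: 1 + 1 + 1 (carry in) = 3 → bit 1, carry out 1
  col 3: 1 + 1 + 1 (carry in) = 3 → bit 1, carry out 1
  col 4: 1 + 0 + 1 (carry in) = 2 → bit 0, carry out 1
  col 5: 1 + 1 + 1 (carry in) = 3 → bit 1, carry out 1
  col 6: 0 + 0 + 1 (carry in) = 1 → bit 1, carry out 0
Reading bits MSB→LSB: 1101101
Strip leading zeros: 1101101
= 1101101


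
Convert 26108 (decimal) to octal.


Divide by 8 repeatedly:
26108 ÷ 8 = 3263 remainder 4
3263 ÷ 8 = 407 remainder 7
407 ÷ 8 = 50 remainder 7
50 ÷ 8 = 6 remainder 2
6 ÷ 8 = 0 remainder 6
Reading remainders bottom-up:
= 0o62774


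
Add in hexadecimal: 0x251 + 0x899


Align and add column by column (LSB to MSB, each column mod 16 with carry):
  0251
+ 0899
  ----
  col 0: 1(1) + 9(9) + 0 (carry in) = 10 → A(10), carry out 0
  col 1: 5(5) + 9(9) + 0 (carry in) = 14 → E(14), carry out 0
  col 2: 2(2) + 8(8) + 0 (carry in) = 10 → A(10), carry out 0
  col 3: 0(0) + 0(0) + 0 (carry in) = 0 → 0(0), carry out 0
Reading digits MSB→LSB: 0AEA
Strip leading zeros: AEA
= 0xAEA


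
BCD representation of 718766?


Each digit → 4-bit binary:
  7 → 0111
  1 → 0001
  8 → 1000
  7 → 0111
  6 → 0110
  6 → 0110
= 0111 0001 1000 0111 0110 0110


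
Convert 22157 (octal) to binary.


Each octal digit → 3 binary bits:
  2 = 010
  2 = 010
  1 = 001
  5 = 101
  7 = 111
Concatenate: 010 010 001 101 111
= 010010001101111


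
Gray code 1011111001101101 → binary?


Gray code: 1011111001101101
MSB stays the same: 1
Each subsequent bit = prev_binary XOR current_gray:
  B[1] = 1 XOR 0 = 1
  B[2] = 1 XOR 1 = 0
  B[3] = 0 XOR 1 = 1
  B[4] = 1 XOR 1 = 0
  B[5] = 0 XOR 1 = 1
  B[6] = 1 XOR 1 = 0
  B[7] = 0 XOR 0 = 0
  B[8] = 0 XOR 0 = 0
  B[9] = 0 XOR 1 = 1
  B[10] = 1 XOR 1 = 0
  B[11] = 0 XOR 0 = 0
  B[12] = 0 XOR 1 = 1
  B[13] = 1 XOR 1 = 0
  B[14] = 0 XOR 0 = 0
  B[15] = 0 XOR 1 = 1
= 1101010001001001 (54345 decimal)


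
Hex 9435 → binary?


Each hex digit → 4 binary bits:
  9 = 1001
  4 = 0100
  3 = 0011
  5 = 0101
Concatenate: 1001 0100 0011 0101
= 1001010000110101


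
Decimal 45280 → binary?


Divide by 2 repeatedly:
45280 ÷ 2 = 22640 remainder 0
22640 ÷ 2 = 11320 remainder 0
11320 ÷ 2 = 5660 remainder 0
5660 ÷ 2 = 2830 remainder 0
2830 ÷ 2 = 1415 remainder 0
1415 ÷ 2 = 707 remainder 1
707 ÷ 2 = 353 remainder 1
353 ÷ 2 = 176 remainder 1
176 ÷ 2 = 88 remainder 0
88 ÷ 2 = 44 remainder 0
44 ÷ 2 = 22 remainder 0
22 ÷ 2 = 11 remainder 0
11 ÷ 2 = 5 remainder 1
5 ÷ 2 = 2 remainder 1
2 ÷ 2 = 1 remainder 0
1 ÷ 2 = 0 remainder 1
Reading remainders bottom-up:
= 1011000011100000
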